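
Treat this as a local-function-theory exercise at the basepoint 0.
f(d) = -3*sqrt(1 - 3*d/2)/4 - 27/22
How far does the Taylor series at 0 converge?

The radius of convergence is 2/3.

Branch term (-3/4)*sqrt(1 - d/(2/3)): its argument vanishes at d = 2/3, a square-root branch point, modulus 2/3.
The radius of convergence is the smallest modulus among the singular points: 2/3.


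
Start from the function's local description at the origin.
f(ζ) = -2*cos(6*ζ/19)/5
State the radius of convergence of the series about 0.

The factor cos(6*ζ/19) is entire and contributes no finite singular point.
The polynomial part has no poles.
No finite singular points: the Taylor series at 0 converges everywhere.

The radius of convergence is infinite.


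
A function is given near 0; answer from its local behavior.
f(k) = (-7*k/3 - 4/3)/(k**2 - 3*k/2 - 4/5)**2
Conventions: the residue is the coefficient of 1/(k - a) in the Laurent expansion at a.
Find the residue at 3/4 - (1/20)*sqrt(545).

The residue is -(740/35643)*sqrt(545).

The factor k**2 - 3*k/2 - 4/5 splits as (k - a)(k - a') with a = 3/4 - (1/20)*sqrt(545), a' = 3/4 + (1/20)*sqrt(545). At the order-2 pole a set g(k) = (k - a)^2*f(k) = [-7*k/3 - 4/3] / (k - a')^2.
Order-2 pole: residue = g'(a); g'(3/4 - (1/20)*sqrt(545)) = -(740/35643)*sqrt(545), so the residue is -(740/35643)*sqrt(545).


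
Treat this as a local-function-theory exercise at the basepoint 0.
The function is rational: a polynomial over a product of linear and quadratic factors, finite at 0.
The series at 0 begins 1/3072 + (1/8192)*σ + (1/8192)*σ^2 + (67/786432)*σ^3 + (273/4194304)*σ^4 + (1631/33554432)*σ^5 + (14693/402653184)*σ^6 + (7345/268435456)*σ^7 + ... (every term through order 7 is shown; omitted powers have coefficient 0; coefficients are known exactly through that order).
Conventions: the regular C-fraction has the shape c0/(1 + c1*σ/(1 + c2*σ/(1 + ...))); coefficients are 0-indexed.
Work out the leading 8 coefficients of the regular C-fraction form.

The regular C-fraction coefficients are [1/3072, -3/8, -5/8, 29/60, -199/6960, 9805/92336, -4698/390239, 597/7844].

Taylor coefficients (read off): a_0 = 1/3072, a_1 = 1/8192, a_2 = 1/8192, a_3 = 67/786432, a_4 = 273/4194304, a_5 = 1631/33554432, a_6 = 14693/402653184, a_7 = 7345/268435456.
c0 = a_0 = 1/3072. Peel one level at a time: if S = 1 + c*σ/S' with S'(0) = 1, then c is the σ-coefficient of S and S' = c*σ/(S - 1).
S_1 = c0/f = 1 + (-3/8)*σ + (-15/64)*σ^2 + ...; c1 = -3/8.
S_2 = c1*σ/(S_1 - 1) = 1 + (-5/8)*σ + (29/96)*σ^2 + ...; c2 = -5/8.
S_3 = c2*σ/(S_2 - 1) = 1 + (29/60)*σ + (199/14400)*σ^2 + ...; c3 = 29/60.
S_4 = c3*σ/(S_3 - 1) = 1 + (-199/6960)*σ + (1961/645888)*σ^2 + ...; c4 = -199/6960.
S_5 = c4*σ/(S_4 - 1) = 1 + (9805/92336)*σ + (405/316808)*σ^2 + ...; c5 = 9805/92336.
S_6 = c5*σ/(S_5 - 1) = 1 + (-4698/390239)*σ + (7047/7691042)*σ^2 + ...; c6 = -4698/390239.
S_7 = c6*σ/(S_6 - 1) = 1 + (597/7844)*σ + ...; c7 = 597/7844.


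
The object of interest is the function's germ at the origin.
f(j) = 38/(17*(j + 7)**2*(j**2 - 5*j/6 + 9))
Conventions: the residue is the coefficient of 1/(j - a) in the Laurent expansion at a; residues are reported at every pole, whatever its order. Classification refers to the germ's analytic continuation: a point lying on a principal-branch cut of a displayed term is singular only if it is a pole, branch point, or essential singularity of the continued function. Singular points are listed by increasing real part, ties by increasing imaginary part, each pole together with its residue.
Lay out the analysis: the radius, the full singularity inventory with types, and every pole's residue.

Radius of convergence at 0: 3.
At -7: a pole of order 2; residue 20292/2493713.
At (5/12) - ((1/12)*sqrt(1271))*i: a pole of order 1; residue (-10146/2493713) + ((379050/3169509223)*sqrt(1271))*i.
At (5/12) + ((1/12)*sqrt(1271))*i: a pole of order 1; residue (-10146/2493713) - ((379050/3169509223)*sqrt(1271))*i.

Denominator factor (j**2 - 5*j/6 + 9): discriminant -1271/36, complex-conjugate roots (5/12) + ((1/12)*sqrt(1271))*i and (5/12) - ((1/12)*sqrt(1271))*i; poles of order 1, moduli 3 and 3.
Denominator factor (j + 7)^2: pole of order 2 at -7, modulus 7.
The radius of convergence is the smallest modulus among the singular points: 3.
At the order-2 pole -7 set g(j) = (j - (-7))^2*f(j) = 38/(17*(j**2 - 5*j/6 + 9)).
Order-2 pole: residue = g'(a); g'(-7) = 20292/2493713, so the residue is 20292/2493713.
The factor j**2 - 5*j/6 + 9 splits as (j - a)(j - a') with a = (5/12) - ((1/12)*sqrt(1271))*i, a' = (5/12) + ((1/12)*sqrt(1271))*i. At the order-1 pole a set g(j) = (j - a)*f(j) = [38/(17*(j + 7)**2)] / (j - a').
Simple pole: residue = g(a) at a = (5/12) - ((1/12)*sqrt(1271))*i, which is (-10146/2493713) + ((379050/3169509223)*sqrt(1271))*i.
The factor j**2 - 5*j/6 + 9 splits as (j - a)(j - a') with a = (5/12) + ((1/12)*sqrt(1271))*i, a' = (5/12) - ((1/12)*sqrt(1271))*i. At the order-1 pole a set g(j) = (j - a)*f(j) = [38/(17*(j + 7)**2)] / (j - a').
Simple pole: residue = g(a) at a = (5/12) + ((1/12)*sqrt(1271))*i, which is (-10146/2493713) - ((379050/3169509223)*sqrt(1271))*i.
List the singular points by increasing real part (a conjugate pair: the negative imaginary part first).


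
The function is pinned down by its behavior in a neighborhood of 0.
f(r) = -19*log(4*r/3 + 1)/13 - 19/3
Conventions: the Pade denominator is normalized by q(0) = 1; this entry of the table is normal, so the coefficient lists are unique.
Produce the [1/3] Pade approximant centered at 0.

Taylor coefficients needed (expand at 0): a_0 = -19/3, a_1 = -76/39, a_2 = 152/117, a_3 = -1216/1053, a_4 = 1216/1053.
Write the denominator as Q(r) = 1 + q1*r + q2*r^2 + q3*r^3. Requiring Q*f - P = O(r^5) with deg P <= 1 kills the coefficients of r^2..r^4 in Q*f:
  r^2: a_2 + q1*a_1 + q2*a_0 = 0, i.e. 152/117 + (-76/39)*q1 + (-19/3)*q2 = 0.
  r^3: a_3 + q1*a_2 + q2*a_1 + q3*a_0 = 0, i.e. -1216/1053 + (152/117)*q1 + (-76/39)*q2 + (-19/3)*q3 = 0.
  r^4: a_4 + q1*a_3 + q2*a_2 + q3*a_1 = 0, i.e. 1216/1053 + (-1216/1053)*q1 + (152/117)*q2 + (-76/39)*q3 = 0.
Solving this linear system: q1 = 278/313, q2 = -64/939, q3 = 176/8451.
The numerator is Q*f truncated at degree 1: P0 = a_0 = -19/3; P1 = a_1 + q1*a_0 = -30818/4069.

The Pade approximant has numerator coefficients [-19/3, -30818/4069]; denominator coefficients [1, 278/313, -64/939, 176/8451].


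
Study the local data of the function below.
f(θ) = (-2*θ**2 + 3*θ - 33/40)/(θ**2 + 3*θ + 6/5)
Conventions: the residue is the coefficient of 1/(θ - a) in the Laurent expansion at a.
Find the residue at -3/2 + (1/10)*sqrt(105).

The residue is 9/2 - (159/280)*sqrt(105).

The factor θ**2 + 3*θ + 6/5 splits as (θ - a)(θ - a') with a = -3/2 + (1/10)*sqrt(105), a' = -3/2 - (1/10)*sqrt(105). At the order-1 pole a set g(θ) = (θ - a)*f(θ) = [-2*θ**2 + 3*θ - 33/40] / (θ - a').
Simple pole: residue = g(a) at a = -3/2 + (1/10)*sqrt(105), which is 9/2 - (159/280)*sqrt(105).


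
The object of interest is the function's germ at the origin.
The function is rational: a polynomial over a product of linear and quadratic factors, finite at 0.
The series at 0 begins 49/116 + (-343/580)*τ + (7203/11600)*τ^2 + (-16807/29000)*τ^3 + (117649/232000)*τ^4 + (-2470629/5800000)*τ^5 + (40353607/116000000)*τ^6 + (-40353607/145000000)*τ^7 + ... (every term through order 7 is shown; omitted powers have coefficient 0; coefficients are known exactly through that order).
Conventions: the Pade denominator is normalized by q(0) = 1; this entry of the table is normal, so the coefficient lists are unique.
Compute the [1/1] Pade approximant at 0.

Taylor coefficients needed (read off): a_0 = 49/116, a_1 = -343/580, a_2 = 7203/11600.
Write the denominator as Q(τ) = 1 + q1*τ. Requiring Q*f - P = O(τ^3) with deg P <= 1 kills the coefficients of τ^2..τ^2 in Q*f:
  τ^2: a_2 + q1*a_1 = 0, i.e. 7203/11600 + (-343/580)*q1 = 0.
Solving this linear system: q1 = 21/20.
The numerator is Q*f truncated at degree 1: P0 = a_0 = 49/116; P1 = a_1 + q1*a_0 = -343/2320.

The Pade approximant has numerator coefficients [49/116, -343/2320]; denominator coefficients [1, 21/20].


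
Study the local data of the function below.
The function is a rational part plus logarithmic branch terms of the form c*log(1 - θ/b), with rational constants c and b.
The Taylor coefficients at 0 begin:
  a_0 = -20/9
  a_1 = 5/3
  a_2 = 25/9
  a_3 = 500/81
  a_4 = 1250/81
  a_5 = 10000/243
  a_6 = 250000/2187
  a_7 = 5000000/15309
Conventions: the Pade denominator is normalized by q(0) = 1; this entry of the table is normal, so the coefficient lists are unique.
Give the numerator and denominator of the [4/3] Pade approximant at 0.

Taylor coefficients needed (read off): a_0 = -20/9, a_1 = 5/3, a_2 = 25/9, a_3 = 500/81, a_4 = 1250/81, a_5 = 10000/243, a_6 = 250000/2187, a_7 = 5000000/15309.
Write the denominator as Q(θ) = 1 + q1*θ + q2*θ^2 + q3*θ^3. Requiring Q*f - P = O(θ^8) with deg P <= 4 kills the coefficients of θ^5..θ^7 in Q*f:
  θ^5: a_5 + q1*a_4 + q2*a_3 + q3*a_2 = 0, i.e. 10000/243 + (1250/81)*q1 + (500/81)*q2 + (25/9)*q3 = 0.
  θ^6: a_6 + q1*a_5 + q2*a_4 + q3*a_3 = 0, i.e. 250000/2187 + (10000/243)*q1 + (1250/81)*q2 + (500/81)*q3 = 0.
  θ^7: a_7 + q1*a_6 + q2*a_5 + q3*a_4 = 0, i.e. 5000000/15309 + (250000/2187)*q1 + (10000/243)*q2 + (1250/81)*q3 = 0.
Solving this linear system: q1 = -40/7, q2 = 200/21, q3 = -800/189.
The numerator is Q*f truncated at degree 4: P0 = a_0 = -20/9; P1 = a_1 + q1*a_0 = 905/63; P2 = a_2 + q1*a_1 + q2*a_0 = -5275/189; P3 = a_3 + q1*a_2 + q2*a_1 + q3*a_0 = 26500/1701; P4 = a_4 + q1*a_3 + q2*a_2 + q3*a_1 = -250/567.

The Pade approximant has numerator coefficients [-20/9, 905/63, -5275/189, 26500/1701, -250/567]; denominator coefficients [1, -40/7, 200/21, -800/189].


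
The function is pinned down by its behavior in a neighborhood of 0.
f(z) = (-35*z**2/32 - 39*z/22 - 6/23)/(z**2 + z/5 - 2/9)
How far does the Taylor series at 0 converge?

The radius of convergence is -1/10 + (1/30)*sqrt(209).

Denominator factor (z**2 + z/5 - 2/9): discriminant 209/225, real irrational roots -1/10 + (1/30)*sqrt(209) and -1/10 - (1/30)*sqrt(209); poles of order 1, moduli -1/10 + (1/30)*sqrt(209) and 1/10 + (1/30)*sqrt(209).
The radius of convergence is the smallest modulus among the singular points: -1/10 + (1/30)*sqrt(209).


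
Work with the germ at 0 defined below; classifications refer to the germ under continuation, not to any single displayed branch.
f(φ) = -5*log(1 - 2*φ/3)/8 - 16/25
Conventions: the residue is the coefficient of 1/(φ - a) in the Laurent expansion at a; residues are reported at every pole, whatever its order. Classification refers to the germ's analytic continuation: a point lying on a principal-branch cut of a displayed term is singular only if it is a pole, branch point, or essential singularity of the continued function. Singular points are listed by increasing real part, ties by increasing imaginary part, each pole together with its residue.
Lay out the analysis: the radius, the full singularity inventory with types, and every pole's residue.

Radius of convergence at 0: 3/2.
At 3/2: a logarithmic branch point.

Branch term (-5/8)*log(1 - φ/(3/2)): its argument vanishes at φ = 3/2, a logarithmic branch point, modulus 3/2.
The radius of convergence is the smallest modulus among the singular points: 3/2.


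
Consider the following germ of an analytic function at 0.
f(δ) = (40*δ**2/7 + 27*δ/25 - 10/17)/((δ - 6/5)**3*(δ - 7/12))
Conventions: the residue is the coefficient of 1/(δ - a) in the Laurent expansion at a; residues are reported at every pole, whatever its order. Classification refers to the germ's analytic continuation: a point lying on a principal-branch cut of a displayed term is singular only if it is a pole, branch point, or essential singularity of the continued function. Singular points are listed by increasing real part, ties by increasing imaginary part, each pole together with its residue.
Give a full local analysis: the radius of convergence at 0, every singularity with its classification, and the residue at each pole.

Radius of convergence at 0: 7/12.
At 7/12: a pole of order 1; residue -7293360/861101.
At 6/5: a pole of order 3; residue 7293360/861101.

Denominator factor (δ - 7/12): pole of order 1 at 7/12, modulus 7/12.
Denominator factor (δ - 6/5)^3: pole of order 3 at 6/5, modulus 6/5.
The radius of convergence is the smallest modulus among the singular points: 7/12.
At the order-1 pole 7/12 set g(δ) = (δ - (7/12))*f(δ) = (40*δ**2/7 + 27*δ/25 - 10/17)/(δ - 6/5)**3.
Simple pole: residue = g(a) at a = 7/12, which is -7293360/861101.
At the order-3 pole 6/5 set g(δ) = (δ - (6/5))^3*f(δ) = (40*δ**2/7 + 27*δ/25 - 10/17)/(δ - 7/12).
Order-3 pole: residue = g''(a)/2; g''(6/5) = 14586720/861101, so the residue is 7293360/861101.
List the singular points by increasing real part (a conjugate pair: the negative imaginary part first).


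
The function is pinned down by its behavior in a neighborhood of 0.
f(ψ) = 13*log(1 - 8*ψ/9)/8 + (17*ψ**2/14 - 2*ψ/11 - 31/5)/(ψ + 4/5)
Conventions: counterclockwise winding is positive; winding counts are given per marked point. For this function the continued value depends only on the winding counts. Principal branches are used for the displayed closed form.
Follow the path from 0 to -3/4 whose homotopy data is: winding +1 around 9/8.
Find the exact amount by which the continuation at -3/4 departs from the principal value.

The rational part is single-valued and drops out of the difference; each branch term changes only by its own monodromy.
(13/8)*log(1 - ψ/(9/8)): each positive loop around 9/8 adds 2*pi*i to the log, so winding +1 contributes (13/8)*(1)*2*pi*i = (13/4)*pi*i.
Summing the contributions at ψ = -3/4 gives (13/4)*pi*i.

Continued minus principal equals (13/4)*pi*i.


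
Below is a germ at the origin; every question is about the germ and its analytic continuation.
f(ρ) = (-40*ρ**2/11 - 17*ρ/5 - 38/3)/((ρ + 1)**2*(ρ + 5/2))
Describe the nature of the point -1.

The denominator factor ρ + 1 vanishes at -1 and appears to the power 2; the numerator there equals -2129/165, nonzero, and no other factor vanishes.
Hence a pole whose order is the multiplicity, 2.

The point is a pole of order 2.


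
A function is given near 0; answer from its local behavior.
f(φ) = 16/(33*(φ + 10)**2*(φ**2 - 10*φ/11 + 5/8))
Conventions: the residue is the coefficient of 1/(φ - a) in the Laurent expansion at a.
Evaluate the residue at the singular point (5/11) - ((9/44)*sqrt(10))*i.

The residue is (-23552/55931415) + ((2698112/2516913675)*sqrt(10))*i.

The factor φ**2 - 10*φ/11 + 5/8 splits as (φ - a)(φ - a') with a = (5/11) - ((9/44)*sqrt(10))*i, a' = (5/11) + ((9/44)*sqrt(10))*i. At the order-1 pole a set g(φ) = (φ - a)*f(φ) = [16/(33*(φ + 10)**2)] / (φ - a').
Simple pole: residue = g(a) at a = (5/11) - ((9/44)*sqrt(10))*i, which is (-23552/55931415) + ((2698112/2516913675)*sqrt(10))*i.


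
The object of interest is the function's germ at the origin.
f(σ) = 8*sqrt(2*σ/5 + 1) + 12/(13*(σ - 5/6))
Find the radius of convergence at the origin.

The radius of convergence is 5/6.

Denominator factor (σ - 5/6): pole of order 1 at 5/6, modulus 5/6.
Branch term (8)*sqrt(1 - σ/(-5/2)): its argument vanishes at σ = -5/2, a square-root branch point, modulus 5/2.
The radius of convergence is the smallest modulus among the singular points: 5/6.


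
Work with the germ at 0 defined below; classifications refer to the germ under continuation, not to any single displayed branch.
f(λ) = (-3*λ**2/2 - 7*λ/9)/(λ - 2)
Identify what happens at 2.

The denominator factor λ - 2 vanishes at 2 and appears to the power 1; the numerator there equals -68/9, nonzero, and no other factor vanishes.
Hence a pole whose order is the multiplicity, 1.

The point is a pole of order 1.


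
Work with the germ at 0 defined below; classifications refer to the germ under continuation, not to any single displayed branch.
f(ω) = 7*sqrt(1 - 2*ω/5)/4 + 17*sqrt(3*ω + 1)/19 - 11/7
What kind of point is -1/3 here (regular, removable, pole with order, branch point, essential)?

The point is an algebraic (square-root) branch point.

The term (17/19)*sqrt(1 - ω/(-1/3)) has argument 1 - -1/3/(-1/3) = 0 at -1/3: a square-root (algebraic, two-sheeted) branch point; the remaining terms are analytic or single-valued there.


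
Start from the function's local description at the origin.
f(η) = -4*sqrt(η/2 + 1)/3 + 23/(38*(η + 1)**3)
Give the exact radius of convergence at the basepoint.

The radius of convergence is 1.

Denominator factor (η + 1)^3: pole of order 3 at -1, modulus 1.
Branch term (-4/3)*sqrt(1 - η/(-2)): its argument vanishes at η = -2, a square-root branch point, modulus 2.
The radius of convergence is the smallest modulus among the singular points: 1.


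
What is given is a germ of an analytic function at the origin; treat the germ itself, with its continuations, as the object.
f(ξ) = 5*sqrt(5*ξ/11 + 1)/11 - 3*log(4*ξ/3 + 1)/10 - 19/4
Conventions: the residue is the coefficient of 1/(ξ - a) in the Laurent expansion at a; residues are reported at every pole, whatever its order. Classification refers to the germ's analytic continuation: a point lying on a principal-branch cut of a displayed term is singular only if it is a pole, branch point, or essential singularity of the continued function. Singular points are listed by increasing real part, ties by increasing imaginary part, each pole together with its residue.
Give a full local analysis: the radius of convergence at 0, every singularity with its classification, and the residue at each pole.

Branch term (-3/10)*log(1 - ξ/(-3/4)): its argument vanishes at ξ = -3/4, a logarithmic branch point, modulus 3/4.
Branch term (5/11)*sqrt(1 - ξ/(-11/5)): its argument vanishes at ξ = -11/5, a square-root branch point, modulus 11/5.
The radius of convergence is the smallest modulus among the singular points: 3/4.
List the singular points by increasing real part (a conjugate pair: the negative imaginary part first).

Radius of convergence at 0: 3/4.
At -11/5: an algebraic (square-root) branch point.
At -3/4: a logarithmic branch point.


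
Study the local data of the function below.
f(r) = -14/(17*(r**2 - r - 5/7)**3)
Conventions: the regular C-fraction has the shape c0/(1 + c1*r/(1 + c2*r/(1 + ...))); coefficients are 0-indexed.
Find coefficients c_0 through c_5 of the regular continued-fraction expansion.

The regular C-fraction coefficients are [4802/2125, 21/5, -2/5, 173/30, -27181/5190, -725536/3358795].

Taylor coefficients (expand at 0): a_0 = 4802/2125, a_1 = -100842/10625, a_2 = 1915998/53125, a_3 = -6117748/53125, a_4 = 91060326/265625, a_5 = -6389046594/6640625.
c0 = a_0 = 4802/2125. Peel one level at a time: if S = 1 + c*r/S' with S'(0) = 1, then c is the r-coefficient of S and S' = c*r/(S - 1).
S_1 = c0/f = 1 + (21/5)*r + (42/25)*r^2 + ...; c1 = 21/5.
S_2 = c1*r/(S_1 - 1) = 1 + (-2/5)*r + (173/75)*r^2 + ...; c2 = -2/5.
S_3 = c2*r/(S_2 - 1) = 1 + (173/30)*r + (27181/900)*r^2 + ...; c3 = 173/30.
S_4 = c3*r/(S_3 - 1) = 1 + (-27181/5190)*r + (-2539376/2244675)*r^2 + ...; c4 = -27181/5190.
S_5 = c4*r/(S_4 - 1) = 1 + (-725536/3358795)*r + ...; c5 = -725536/3358795.


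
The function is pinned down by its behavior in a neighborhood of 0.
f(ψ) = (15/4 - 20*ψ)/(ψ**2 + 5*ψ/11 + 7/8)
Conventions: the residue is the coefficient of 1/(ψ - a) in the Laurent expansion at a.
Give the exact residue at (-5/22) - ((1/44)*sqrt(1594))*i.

The factor ψ**2 + 5*ψ/11 + 7/8 splits as (ψ - a)(ψ - a') with a = (-5/22) - ((1/44)*sqrt(1594))*i, a' = (-5/22) + ((1/44)*sqrt(1594))*i. At the order-1 pole a set g(ψ) = (ψ - a)*f(ψ) = [15/4 - 20*ψ] / (ψ - a').
Simple pole: residue = g(a) at a = (-5/22) - ((1/44)*sqrt(1594))*i, which is (-10) + ((365/3188)*sqrt(1594))*i.

The residue is (-10) + ((365/3188)*sqrt(1594))*i.


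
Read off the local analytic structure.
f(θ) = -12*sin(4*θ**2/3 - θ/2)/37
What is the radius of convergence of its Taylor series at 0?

The radius of convergence is infinite.

The factor -sin(4*θ**2/3 - θ/2) is entire and contributes no finite singular point.
The polynomial part has no poles.
No finite singular points: the Taylor series at 0 converges everywhere.


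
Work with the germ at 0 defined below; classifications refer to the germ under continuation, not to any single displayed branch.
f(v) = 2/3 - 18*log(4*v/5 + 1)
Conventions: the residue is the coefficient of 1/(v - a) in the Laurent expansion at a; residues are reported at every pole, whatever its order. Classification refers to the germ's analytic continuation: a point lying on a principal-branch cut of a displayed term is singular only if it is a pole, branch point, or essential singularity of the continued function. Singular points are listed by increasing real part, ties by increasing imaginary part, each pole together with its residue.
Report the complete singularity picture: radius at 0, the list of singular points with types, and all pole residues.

Radius of convergence at 0: 5/4.
At -5/4: a logarithmic branch point.

Branch term (-18)*log(1 - v/(-5/4)): its argument vanishes at v = -5/4, a logarithmic branch point, modulus 5/4.
The radius of convergence is the smallest modulus among the singular points: 5/4.


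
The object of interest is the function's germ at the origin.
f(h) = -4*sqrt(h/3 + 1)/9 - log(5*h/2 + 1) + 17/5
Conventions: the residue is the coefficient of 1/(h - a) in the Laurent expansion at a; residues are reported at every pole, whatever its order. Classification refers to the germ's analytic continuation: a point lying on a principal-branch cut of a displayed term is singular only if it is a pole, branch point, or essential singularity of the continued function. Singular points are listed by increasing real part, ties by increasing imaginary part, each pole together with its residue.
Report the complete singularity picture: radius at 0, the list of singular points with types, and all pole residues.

Branch term (-1)*log(1 - h/(-2/5)): its argument vanishes at h = -2/5, a logarithmic branch point, modulus 2/5.
Branch term (-4/9)*sqrt(1 - h/(-3)): its argument vanishes at h = -3, a square-root branch point, modulus 3.
The radius of convergence is the smallest modulus among the singular points: 2/5.
List the singular points by increasing real part (a conjugate pair: the negative imaginary part first).

Radius of convergence at 0: 2/5.
At -3: an algebraic (square-root) branch point.
At -2/5: a logarithmic branch point.


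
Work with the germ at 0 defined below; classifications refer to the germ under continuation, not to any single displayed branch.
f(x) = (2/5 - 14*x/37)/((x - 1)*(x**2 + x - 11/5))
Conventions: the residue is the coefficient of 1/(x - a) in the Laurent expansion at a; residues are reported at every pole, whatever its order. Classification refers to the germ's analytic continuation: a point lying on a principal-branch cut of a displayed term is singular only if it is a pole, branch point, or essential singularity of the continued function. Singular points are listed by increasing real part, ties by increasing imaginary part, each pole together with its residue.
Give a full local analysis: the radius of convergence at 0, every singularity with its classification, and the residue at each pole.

Radius of convergence at 0: 1.
At -1/2 - (7/10)*sqrt(5): a pole of order 1; residue 2/37 + (8/259)*sqrt(5).
At 1: a pole of order 1; residue -4/37.
At -1/2 + (7/10)*sqrt(5): a pole of order 1; residue 2/37 - (8/259)*sqrt(5).

Denominator factor (x**2 + x - 11/5): discriminant 49/5, real irrational roots -1/2 + (7/10)*sqrt(5) and -1/2 - (7/10)*sqrt(5); poles of order 1, moduli -1/2 + (7/10)*sqrt(5) and 1/2 + (7/10)*sqrt(5).
Denominator factor (x - 1): pole of order 1 at 1, modulus 1.
The radius of convergence is the smallest modulus among the singular points: 1.
The factor x**2 + x - 11/5 splits as (x - a)(x - a') with a = -1/2 - (7/10)*sqrt(5), a' = -1/2 + (7/10)*sqrt(5). At the order-1 pole a set g(x) = (x - a)*f(x) = [(2/5 - 14*x/37)/(x - 1)] / (x - a').
Simple pole: residue = g(a) at a = -1/2 - (7/10)*sqrt(5), which is 2/37 + (8/259)*sqrt(5).
At the order-1 pole 1 set g(x) = (x - (1))*f(x) = (2/5 - 14*x/37)/(x**2 + x - 11/5).
Simple pole: residue = g(a) at a = 1, which is -4/37.
The factor x**2 + x - 11/5 splits as (x - a)(x - a') with a = -1/2 + (7/10)*sqrt(5), a' = -1/2 - (7/10)*sqrt(5). At the order-1 pole a set g(x) = (x - a)*f(x) = [(2/5 - 14*x/37)/(x - 1)] / (x - a').
Simple pole: residue = g(a) at a = -1/2 + (7/10)*sqrt(5), which is 2/37 - (8/259)*sqrt(5).
List the singular points by increasing real part (a conjugate pair: the negative imaginary part first).


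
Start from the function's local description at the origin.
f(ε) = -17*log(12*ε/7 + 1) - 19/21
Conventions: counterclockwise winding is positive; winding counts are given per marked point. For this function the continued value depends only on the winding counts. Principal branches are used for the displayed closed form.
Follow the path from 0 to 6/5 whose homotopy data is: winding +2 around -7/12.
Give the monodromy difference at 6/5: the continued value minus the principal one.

Continued minus principal equals -(68)*pi*i.

The rational part is single-valued and drops out of the difference; each branch term changes only by its own monodromy.
(-17)*log(1 - ε/(-7/12)): each positive loop around -7/12 adds 2*pi*i to the log, so winding +2 contributes (-17)*(2)*2*pi*i = -(68)*pi*i.
Summing the contributions at ε = 6/5 gives -(68)*pi*i.


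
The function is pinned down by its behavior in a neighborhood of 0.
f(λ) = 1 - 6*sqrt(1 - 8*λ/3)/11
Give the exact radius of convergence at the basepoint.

The radius of convergence is 3/8.

Branch term (-6/11)*sqrt(1 - λ/(3/8)): its argument vanishes at λ = 3/8, a square-root branch point, modulus 3/8.
The radius of convergence is the smallest modulus among the singular points: 3/8.


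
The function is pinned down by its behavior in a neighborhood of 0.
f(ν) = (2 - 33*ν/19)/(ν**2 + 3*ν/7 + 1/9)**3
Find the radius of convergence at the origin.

Denominator factor (ν**2 + 3*ν/7 + 1/9)^3: discriminant -115/441, complex-conjugate roots (-3/14) + ((1/42)*sqrt(115))*i and (-3/14) - ((1/42)*sqrt(115))*i; poles of order 3, moduli 1/3 and 1/3.
The radius of convergence is the smallest modulus among the singular points: 1/3.

The radius of convergence is 1/3.


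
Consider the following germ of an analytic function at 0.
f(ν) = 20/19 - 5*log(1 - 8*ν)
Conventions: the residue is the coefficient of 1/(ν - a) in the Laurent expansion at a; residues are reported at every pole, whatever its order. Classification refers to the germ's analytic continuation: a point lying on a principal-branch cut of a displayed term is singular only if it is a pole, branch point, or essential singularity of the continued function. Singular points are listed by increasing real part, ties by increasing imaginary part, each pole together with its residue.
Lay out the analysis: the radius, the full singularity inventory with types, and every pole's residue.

Branch term (-5)*log(1 - ν/(1/8)): its argument vanishes at ν = 1/8, a logarithmic branch point, modulus 1/8.
The radius of convergence is the smallest modulus among the singular points: 1/8.

Radius of convergence at 0: 1/8.
At 1/8: a logarithmic branch point.


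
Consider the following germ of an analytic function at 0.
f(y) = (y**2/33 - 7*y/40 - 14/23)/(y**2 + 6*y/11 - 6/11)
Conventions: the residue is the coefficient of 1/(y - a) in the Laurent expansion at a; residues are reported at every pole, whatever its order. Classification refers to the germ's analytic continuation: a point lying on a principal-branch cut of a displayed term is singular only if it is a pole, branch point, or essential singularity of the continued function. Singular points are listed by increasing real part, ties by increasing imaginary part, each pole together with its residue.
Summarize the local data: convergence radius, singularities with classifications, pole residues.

Radius of convergence at 0: -3/11 + (5/11)*sqrt(3).
At -3/11 - (5/11)*sqrt(3): a pole of order 1; residue -927/9680 + (661157/3339600)*sqrt(3).
At -3/11 + (5/11)*sqrt(3): a pole of order 1; residue -927/9680 - (661157/3339600)*sqrt(3).

Denominator factor (y**2 + 6*y/11 - 6/11): discriminant 300/121, real irrational roots -3/11 + (5/11)*sqrt(3) and -3/11 - (5/11)*sqrt(3); poles of order 1, moduli -3/11 + (5/11)*sqrt(3) and 3/11 + (5/11)*sqrt(3).
The radius of convergence is the smallest modulus among the singular points: -3/11 + (5/11)*sqrt(3).
The factor y**2 + 6*y/11 - 6/11 splits as (y - a)(y - a') with a = -3/11 - (5/11)*sqrt(3), a' = -3/11 + (5/11)*sqrt(3). At the order-1 pole a set g(y) = (y - a)*f(y) = [y**2/33 - 7*y/40 - 14/23] / (y - a').
Simple pole: residue = g(a) at a = -3/11 - (5/11)*sqrt(3), which is -927/9680 + (661157/3339600)*sqrt(3).
The factor y**2 + 6*y/11 - 6/11 splits as (y - a)(y - a') with a = -3/11 + (5/11)*sqrt(3), a' = -3/11 - (5/11)*sqrt(3). At the order-1 pole a set g(y) = (y - a)*f(y) = [y**2/33 - 7*y/40 - 14/23] / (y - a').
Simple pole: residue = g(a) at a = -3/11 + (5/11)*sqrt(3), which is -927/9680 - (661157/3339600)*sqrt(3).
List the singular points by increasing real part (a conjugate pair: the negative imaginary part first).


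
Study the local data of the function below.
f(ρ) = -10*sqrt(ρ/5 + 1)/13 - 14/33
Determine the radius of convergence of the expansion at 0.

Branch term (-10/13)*sqrt(1 - ρ/(-5)): its argument vanishes at ρ = -5, a square-root branch point, modulus 5.
The radius of convergence is the smallest modulus among the singular points: 5.

The radius of convergence is 5.


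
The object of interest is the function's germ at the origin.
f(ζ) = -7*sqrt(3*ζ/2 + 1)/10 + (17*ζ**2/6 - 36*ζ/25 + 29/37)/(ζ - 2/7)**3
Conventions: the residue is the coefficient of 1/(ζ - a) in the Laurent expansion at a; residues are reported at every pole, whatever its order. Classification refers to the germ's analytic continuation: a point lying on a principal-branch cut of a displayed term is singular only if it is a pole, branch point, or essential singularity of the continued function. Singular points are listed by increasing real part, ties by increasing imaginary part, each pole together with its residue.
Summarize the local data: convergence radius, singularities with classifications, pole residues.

Denominator factor (ζ - 2/7)^3: pole of order 3 at 2/7, modulus 2/7.
Branch term (-7/10)*sqrt(1 - ζ/(-2/3)): its argument vanishes at ζ = -2/3, a square-root branch point, modulus 2/3.
The radius of convergence is the smallest modulus among the singular points: 2/7.
The branch term is analytic at 2/7 and contributes nothing to the residue; only the rational part matters.
At the order-3 pole 2/7 set g(ζ) = (ζ - (2/7))^3*(rational part) = 17*ζ**2/6 - 36*ζ/25 + 29/37.
Order-3 pole: residue = g''(a)/2; g''(2/7) = 17/3, so the residue is 17/6.
List the singular points by increasing real part (a conjugate pair: the negative imaginary part first).

Radius of convergence at 0: 2/7.
At -2/3: an algebraic (square-root) branch point.
At 2/7: a pole of order 3; residue 17/6.


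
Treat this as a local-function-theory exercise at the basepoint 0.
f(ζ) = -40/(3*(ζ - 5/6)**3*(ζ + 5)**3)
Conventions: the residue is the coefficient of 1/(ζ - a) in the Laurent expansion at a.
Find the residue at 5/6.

At the order-3 pole 5/6 set g(ζ) = (ζ - (5/6))^3*f(ζ) = -40/(3*(ζ + 5)**3).
Order-3 pole: residue = g''(a)/2; g''(5/6) = -248832/10504375, so the residue is -124416/10504375.

The residue is -124416/10504375.


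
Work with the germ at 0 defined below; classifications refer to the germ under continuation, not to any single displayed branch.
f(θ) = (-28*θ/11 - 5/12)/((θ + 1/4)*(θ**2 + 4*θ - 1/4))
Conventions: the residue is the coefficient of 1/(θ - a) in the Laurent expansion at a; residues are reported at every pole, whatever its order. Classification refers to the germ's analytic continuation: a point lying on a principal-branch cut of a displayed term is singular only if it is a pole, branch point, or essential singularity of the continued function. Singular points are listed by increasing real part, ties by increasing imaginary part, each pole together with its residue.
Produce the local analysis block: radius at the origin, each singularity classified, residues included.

Denominator factor (θ + 1/4): pole of order 1 at -1/4, modulus 1/4.
Denominator factor (θ**2 + 4*θ - 1/4): discriminant 17, real irrational roots -2 + (1/2)*sqrt(17) and -2 - (1/2)*sqrt(17); poles of order 1, moduli -2 + (1/2)*sqrt(17) and 2 + (1/2)*sqrt(17).
The radius of convergence is the smallest modulus among the singular points: -2 + (1/2)*sqrt(17).
The factor θ**2 + 4*θ - 1/4 splits as (θ - a)(θ - a') with a = -2 - (1/2)*sqrt(17), a' = -2 + (1/2)*sqrt(17). At the order-1 pole a set g(θ) = (θ - a)*f(θ) = [(-28*θ/11 - 5/12)/(θ + 1/4)] / (θ - a').
Simple pole: residue = g(a) at a = -2 - (1/2)*sqrt(17), which is 58/627 + (1393/10659)*sqrt(17).
At the order-1 pole -1/4 set g(θ) = (θ - (-1/4))*f(θ) = (-28*θ/11 - 5/12)/(θ**2 + 4*θ - 1/4).
Simple pole: residue = g(a) at a = -1/4, which is -116/627.
The factor θ**2 + 4*θ - 1/4 splits as (θ - a)(θ - a') with a = -2 + (1/2)*sqrt(17), a' = -2 - (1/2)*sqrt(17). At the order-1 pole a set g(θ) = (θ - a)*f(θ) = [(-28*θ/11 - 5/12)/(θ + 1/4)] / (θ - a').
Simple pole: residue = g(a) at a = -2 + (1/2)*sqrt(17), which is 58/627 - (1393/10659)*sqrt(17).
List the singular points by increasing real part (a conjugate pair: the negative imaginary part first).

Radius of convergence at 0: -2 + (1/2)*sqrt(17).
At -2 - (1/2)*sqrt(17): a pole of order 1; residue 58/627 + (1393/10659)*sqrt(17).
At -1/4: a pole of order 1; residue -116/627.
At -2 + (1/2)*sqrt(17): a pole of order 1; residue 58/627 - (1393/10659)*sqrt(17).


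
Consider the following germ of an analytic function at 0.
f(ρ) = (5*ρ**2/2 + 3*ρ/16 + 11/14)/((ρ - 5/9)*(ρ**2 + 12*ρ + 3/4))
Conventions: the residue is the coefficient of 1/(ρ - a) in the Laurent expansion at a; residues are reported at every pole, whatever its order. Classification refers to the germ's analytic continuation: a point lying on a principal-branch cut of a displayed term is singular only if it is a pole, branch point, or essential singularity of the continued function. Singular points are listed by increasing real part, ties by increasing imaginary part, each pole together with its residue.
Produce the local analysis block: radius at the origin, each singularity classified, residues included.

Denominator factor (ρ**2 + 12*ρ + 3/4): discriminant 141, real irrational roots -6 + (1/2)*sqrt(141) and -6 - (1/2)*sqrt(141); poles of order 1, moduli 6 - (1/2)*sqrt(141) and 6 + (1/2)*sqrt(141).
Denominator factor (ρ - 5/9): pole of order 1 at 5/9, modulus 5/9.
The radius of convergence is the smallest modulus among the singular points: 6 - (1/2)*sqrt(141).
The factor ρ**2 + 12*ρ + 3/4 splits as (ρ - a)(ρ - a') with a = -6 - (1/2)*sqrt(141), a' = -6 + (1/2)*sqrt(141). At the order-1 pole a set g(ρ) = (ρ - a)*f(ρ) = [(5*ρ**2/2 + 3*ρ/16 + 11/14)/(ρ - 5/9)] / (ρ - a').
Simple pole: residue = g(a) at a = -6 - (1/2)*sqrt(141), which is 160137/140168 + (1386123/13175792)*sqrt(141).
The factor ρ**2 + 12*ρ + 3/4 splits as (ρ - a)(ρ - a') with a = -6 + (1/2)*sqrt(141), a' = -6 - (1/2)*sqrt(141). At the order-1 pole a set g(ρ) = (ρ - a)*f(ρ) = [(5*ρ**2/2 + 3*ρ/16 + 11/14)/(ρ - 5/9)] / (ρ - a').
Simple pole: residue = g(a) at a = -6 + (1/2)*sqrt(141), which is 160137/140168 - (1386123/13175792)*sqrt(141).
At the order-1 pole 5/9 set g(ρ) = (ρ - (5/9))*f(ρ) = (5*ρ**2/2 + 3*ρ/16 + 11/14)/(ρ**2 + 12*ρ + 3/4).
Simple pole: residue = g(a) at a = 5/9, which is 15073/70084.
List the singular points by increasing real part (a conjugate pair: the negative imaginary part first).

Radius of convergence at 0: 6 - (1/2)*sqrt(141).
At -6 - (1/2)*sqrt(141): a pole of order 1; residue 160137/140168 + (1386123/13175792)*sqrt(141).
At -6 + (1/2)*sqrt(141): a pole of order 1; residue 160137/140168 - (1386123/13175792)*sqrt(141).
At 5/9: a pole of order 1; residue 15073/70084.


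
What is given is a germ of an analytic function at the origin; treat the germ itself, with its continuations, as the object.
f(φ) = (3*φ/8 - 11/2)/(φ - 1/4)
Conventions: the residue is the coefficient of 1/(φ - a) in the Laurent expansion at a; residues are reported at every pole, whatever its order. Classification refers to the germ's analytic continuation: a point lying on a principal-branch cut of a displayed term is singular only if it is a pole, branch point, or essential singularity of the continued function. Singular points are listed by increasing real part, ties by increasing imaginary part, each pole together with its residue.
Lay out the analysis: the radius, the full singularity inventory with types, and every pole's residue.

Radius of convergence at 0: 1/4.
At 1/4: a pole of order 1; residue -173/32.

Denominator factor (φ - 1/4): pole of order 1 at 1/4, modulus 1/4.
The radius of convergence is the smallest modulus among the singular points: 1/4.
At the order-1 pole 1/4 set g(φ) = (φ - (1/4))*f(φ) = 3*φ/8 - 11/2.
Simple pole: residue = g(a) at a = 1/4, which is -173/32.


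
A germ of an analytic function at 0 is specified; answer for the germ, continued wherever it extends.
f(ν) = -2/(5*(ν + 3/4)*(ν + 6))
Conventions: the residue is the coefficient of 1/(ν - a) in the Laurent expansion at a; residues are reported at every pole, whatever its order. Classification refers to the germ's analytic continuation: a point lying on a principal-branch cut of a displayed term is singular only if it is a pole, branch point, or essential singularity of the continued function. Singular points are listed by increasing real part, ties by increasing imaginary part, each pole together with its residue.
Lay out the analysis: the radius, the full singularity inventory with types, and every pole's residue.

Radius of convergence at 0: 3/4.
At -6: a pole of order 1; residue 8/105.
At -3/4: a pole of order 1; residue -8/105.

Denominator factor (ν + 3/4): pole of order 1 at -3/4, modulus 3/4.
Denominator factor (ν + 6): pole of order 1 at -6, modulus 6.
The radius of convergence is the smallest modulus among the singular points: 3/4.
At the order-1 pole -6 set g(ν) = (ν - (-6))*f(ν) = -2/(5*(ν + 3/4)).
Simple pole: residue = g(a) at a = -6, which is 8/105.
At the order-1 pole -3/4 set g(ν) = (ν - (-3/4))*f(ν) = -2/(5*(ν + 6)).
Simple pole: residue = g(a) at a = -3/4, which is -8/105.
List the singular points by increasing real part (a conjugate pair: the negative imaginary part first).


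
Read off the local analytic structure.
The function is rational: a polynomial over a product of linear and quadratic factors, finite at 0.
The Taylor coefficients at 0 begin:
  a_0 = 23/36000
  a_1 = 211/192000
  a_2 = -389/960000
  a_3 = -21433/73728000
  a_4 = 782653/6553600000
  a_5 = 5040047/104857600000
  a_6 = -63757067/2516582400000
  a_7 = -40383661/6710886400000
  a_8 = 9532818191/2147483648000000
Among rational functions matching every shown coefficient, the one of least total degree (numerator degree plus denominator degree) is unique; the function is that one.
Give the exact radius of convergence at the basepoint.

The radius of convergence is sqrt(10).

No rational of total degree below 7 reproduces all 9 coefficients; solving the [1/6] Pade equations on them gives f(χ) = (39*χ/32 + 23/36)/(χ**2 + 5*χ/8 + 10)**3, whose expansion matches every shown term.
Denominator factor (χ**2 + 5*χ/8 + 10)^3: discriminant -2535/64, complex-conjugate roots (-5/16) + ((13/16)*sqrt(15))*i and (-5/16) - ((13/16)*sqrt(15))*i; poles of order 3, moduli sqrt(10) and sqrt(10).
The radius of convergence is the smallest modulus among the singular points: sqrt(10).


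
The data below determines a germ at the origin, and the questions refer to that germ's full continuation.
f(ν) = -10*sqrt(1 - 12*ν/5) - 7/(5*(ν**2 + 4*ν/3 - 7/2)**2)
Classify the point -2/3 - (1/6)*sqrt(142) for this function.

The denominator factor ν**2 + 4*ν/3 - 7/2 vanishes at -2/3 - (1/6)*sqrt(142) and appears to the power 2; the numerator there equals -7/5, nonzero, and no other factor vanishes.
The branch terms are analytic at this point.
Hence a pole whose order is the multiplicity, 2.

The point is a pole of order 2.
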